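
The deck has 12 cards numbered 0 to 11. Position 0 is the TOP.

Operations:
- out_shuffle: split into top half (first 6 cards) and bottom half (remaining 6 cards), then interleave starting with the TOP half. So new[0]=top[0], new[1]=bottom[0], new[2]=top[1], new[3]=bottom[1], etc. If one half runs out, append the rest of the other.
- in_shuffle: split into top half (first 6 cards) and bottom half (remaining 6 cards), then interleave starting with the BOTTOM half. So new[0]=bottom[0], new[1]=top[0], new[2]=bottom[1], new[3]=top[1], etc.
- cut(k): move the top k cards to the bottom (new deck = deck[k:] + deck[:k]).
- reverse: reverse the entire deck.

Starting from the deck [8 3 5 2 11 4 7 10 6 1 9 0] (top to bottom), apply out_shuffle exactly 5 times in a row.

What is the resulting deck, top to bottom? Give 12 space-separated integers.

Answer: 8 9 1 6 10 7 4 11 2 5 3 0

Derivation:
After op 1 (out_shuffle): [8 7 3 10 5 6 2 1 11 9 4 0]
After op 2 (out_shuffle): [8 2 7 1 3 11 10 9 5 4 6 0]
After op 3 (out_shuffle): [8 10 2 9 7 5 1 4 3 6 11 0]
After op 4 (out_shuffle): [8 1 10 4 2 3 9 6 7 11 5 0]
After op 5 (out_shuffle): [8 9 1 6 10 7 4 11 2 5 3 0]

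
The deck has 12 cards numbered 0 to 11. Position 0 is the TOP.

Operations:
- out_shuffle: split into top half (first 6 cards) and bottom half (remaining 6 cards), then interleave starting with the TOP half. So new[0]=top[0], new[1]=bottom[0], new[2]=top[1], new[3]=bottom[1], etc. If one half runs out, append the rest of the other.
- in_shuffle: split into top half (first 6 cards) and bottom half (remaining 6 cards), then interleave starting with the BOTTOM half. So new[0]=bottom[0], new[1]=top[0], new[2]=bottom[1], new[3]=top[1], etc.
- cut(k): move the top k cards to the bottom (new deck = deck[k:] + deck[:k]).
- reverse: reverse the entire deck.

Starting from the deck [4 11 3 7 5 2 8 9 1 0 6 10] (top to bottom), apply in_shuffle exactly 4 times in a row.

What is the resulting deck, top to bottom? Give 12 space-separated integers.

Answer: 1 5 4 0 2 11 6 8 3 10 9 7

Derivation:
After op 1 (in_shuffle): [8 4 9 11 1 3 0 7 6 5 10 2]
After op 2 (in_shuffle): [0 8 7 4 6 9 5 11 10 1 2 3]
After op 3 (in_shuffle): [5 0 11 8 10 7 1 4 2 6 3 9]
After op 4 (in_shuffle): [1 5 4 0 2 11 6 8 3 10 9 7]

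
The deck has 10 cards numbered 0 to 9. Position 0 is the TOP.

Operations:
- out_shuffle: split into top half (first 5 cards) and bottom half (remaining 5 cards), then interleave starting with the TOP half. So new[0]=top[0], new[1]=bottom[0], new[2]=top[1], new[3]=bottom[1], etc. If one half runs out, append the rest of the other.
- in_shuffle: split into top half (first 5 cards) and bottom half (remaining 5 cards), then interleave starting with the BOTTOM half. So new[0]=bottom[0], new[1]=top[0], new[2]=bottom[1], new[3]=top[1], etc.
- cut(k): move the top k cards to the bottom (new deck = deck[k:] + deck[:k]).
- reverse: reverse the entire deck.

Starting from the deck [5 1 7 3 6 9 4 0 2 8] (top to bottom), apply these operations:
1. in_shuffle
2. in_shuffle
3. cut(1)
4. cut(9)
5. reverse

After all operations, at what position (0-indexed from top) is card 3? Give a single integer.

After op 1 (in_shuffle): [9 5 4 1 0 7 2 3 8 6]
After op 2 (in_shuffle): [7 9 2 5 3 4 8 1 6 0]
After op 3 (cut(1)): [9 2 5 3 4 8 1 6 0 7]
After op 4 (cut(9)): [7 9 2 5 3 4 8 1 6 0]
After op 5 (reverse): [0 6 1 8 4 3 5 2 9 7]
Card 3 is at position 5.

Answer: 5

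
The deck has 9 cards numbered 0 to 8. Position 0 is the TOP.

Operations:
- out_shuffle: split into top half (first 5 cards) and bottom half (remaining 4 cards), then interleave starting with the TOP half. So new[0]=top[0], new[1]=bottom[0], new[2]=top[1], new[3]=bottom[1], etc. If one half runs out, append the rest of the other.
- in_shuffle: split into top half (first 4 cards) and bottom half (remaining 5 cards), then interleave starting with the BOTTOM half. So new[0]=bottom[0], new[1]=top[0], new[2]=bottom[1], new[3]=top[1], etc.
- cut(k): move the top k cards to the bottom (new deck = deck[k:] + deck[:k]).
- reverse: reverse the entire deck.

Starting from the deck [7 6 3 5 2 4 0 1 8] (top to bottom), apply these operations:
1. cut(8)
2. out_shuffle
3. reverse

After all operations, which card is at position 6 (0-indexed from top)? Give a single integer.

Answer: 7

Derivation:
After op 1 (cut(8)): [8 7 6 3 5 2 4 0 1]
After op 2 (out_shuffle): [8 2 7 4 6 0 3 1 5]
After op 3 (reverse): [5 1 3 0 6 4 7 2 8]
Position 6: card 7.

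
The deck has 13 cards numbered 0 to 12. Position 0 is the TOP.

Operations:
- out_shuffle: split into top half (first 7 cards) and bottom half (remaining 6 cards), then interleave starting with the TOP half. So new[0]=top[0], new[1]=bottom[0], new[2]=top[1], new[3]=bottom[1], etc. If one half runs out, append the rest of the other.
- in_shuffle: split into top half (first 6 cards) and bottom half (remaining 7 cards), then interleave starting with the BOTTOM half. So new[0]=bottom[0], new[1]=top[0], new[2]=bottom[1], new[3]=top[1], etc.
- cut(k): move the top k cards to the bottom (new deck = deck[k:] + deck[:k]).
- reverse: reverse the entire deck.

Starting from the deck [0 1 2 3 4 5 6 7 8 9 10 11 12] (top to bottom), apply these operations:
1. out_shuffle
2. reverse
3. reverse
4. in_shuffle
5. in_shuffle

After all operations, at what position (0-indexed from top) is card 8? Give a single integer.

Answer: 2

Derivation:
After op 1 (out_shuffle): [0 7 1 8 2 9 3 10 4 11 5 12 6]
After op 2 (reverse): [6 12 5 11 4 10 3 9 2 8 1 7 0]
After op 3 (reverse): [0 7 1 8 2 9 3 10 4 11 5 12 6]
After op 4 (in_shuffle): [3 0 10 7 4 1 11 8 5 2 12 9 6]
After op 5 (in_shuffle): [11 3 8 0 5 10 2 7 12 4 9 1 6]
Card 8 is at position 2.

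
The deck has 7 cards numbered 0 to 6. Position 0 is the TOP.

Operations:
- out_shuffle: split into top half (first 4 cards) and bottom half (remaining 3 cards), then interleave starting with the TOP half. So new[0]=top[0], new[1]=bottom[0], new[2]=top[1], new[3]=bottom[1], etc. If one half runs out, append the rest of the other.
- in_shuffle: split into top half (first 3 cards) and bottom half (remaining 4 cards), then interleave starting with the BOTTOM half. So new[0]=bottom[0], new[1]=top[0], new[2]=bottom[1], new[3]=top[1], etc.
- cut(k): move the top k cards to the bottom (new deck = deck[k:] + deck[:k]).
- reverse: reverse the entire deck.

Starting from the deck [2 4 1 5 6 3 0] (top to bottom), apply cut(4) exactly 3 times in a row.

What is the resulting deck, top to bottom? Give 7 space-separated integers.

Answer: 3 0 2 4 1 5 6

Derivation:
After op 1 (cut(4)): [6 3 0 2 4 1 5]
After op 2 (cut(4)): [4 1 5 6 3 0 2]
After op 3 (cut(4)): [3 0 2 4 1 5 6]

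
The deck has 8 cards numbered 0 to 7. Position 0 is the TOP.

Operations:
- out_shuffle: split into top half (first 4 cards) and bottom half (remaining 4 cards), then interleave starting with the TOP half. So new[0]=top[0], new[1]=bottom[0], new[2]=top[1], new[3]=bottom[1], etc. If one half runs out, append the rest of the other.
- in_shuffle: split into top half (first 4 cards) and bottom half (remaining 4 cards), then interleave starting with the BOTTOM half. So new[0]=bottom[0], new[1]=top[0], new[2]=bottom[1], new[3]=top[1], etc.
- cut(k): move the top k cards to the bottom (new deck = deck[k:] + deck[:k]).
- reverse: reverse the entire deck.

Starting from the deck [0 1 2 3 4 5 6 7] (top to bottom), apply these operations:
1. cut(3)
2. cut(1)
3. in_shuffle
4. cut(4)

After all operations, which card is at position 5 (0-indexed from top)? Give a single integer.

Answer: 4

Derivation:
After op 1 (cut(3)): [3 4 5 6 7 0 1 2]
After op 2 (cut(1)): [4 5 6 7 0 1 2 3]
After op 3 (in_shuffle): [0 4 1 5 2 6 3 7]
After op 4 (cut(4)): [2 6 3 7 0 4 1 5]
Position 5: card 4.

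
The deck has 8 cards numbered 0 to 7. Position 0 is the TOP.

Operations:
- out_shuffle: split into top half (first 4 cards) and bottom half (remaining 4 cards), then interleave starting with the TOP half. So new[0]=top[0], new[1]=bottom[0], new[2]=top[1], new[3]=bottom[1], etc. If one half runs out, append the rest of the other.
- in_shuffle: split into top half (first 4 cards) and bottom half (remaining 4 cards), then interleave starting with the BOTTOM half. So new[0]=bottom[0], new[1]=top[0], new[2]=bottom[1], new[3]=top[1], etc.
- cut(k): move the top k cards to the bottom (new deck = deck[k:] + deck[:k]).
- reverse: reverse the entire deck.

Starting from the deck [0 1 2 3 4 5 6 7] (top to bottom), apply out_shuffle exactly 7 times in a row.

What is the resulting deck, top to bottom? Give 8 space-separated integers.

Answer: 0 4 1 5 2 6 3 7

Derivation:
After op 1 (out_shuffle): [0 4 1 5 2 6 3 7]
After op 2 (out_shuffle): [0 2 4 6 1 3 5 7]
After op 3 (out_shuffle): [0 1 2 3 4 5 6 7]
After op 4 (out_shuffle): [0 4 1 5 2 6 3 7]
After op 5 (out_shuffle): [0 2 4 6 1 3 5 7]
After op 6 (out_shuffle): [0 1 2 3 4 5 6 7]
After op 7 (out_shuffle): [0 4 1 5 2 6 3 7]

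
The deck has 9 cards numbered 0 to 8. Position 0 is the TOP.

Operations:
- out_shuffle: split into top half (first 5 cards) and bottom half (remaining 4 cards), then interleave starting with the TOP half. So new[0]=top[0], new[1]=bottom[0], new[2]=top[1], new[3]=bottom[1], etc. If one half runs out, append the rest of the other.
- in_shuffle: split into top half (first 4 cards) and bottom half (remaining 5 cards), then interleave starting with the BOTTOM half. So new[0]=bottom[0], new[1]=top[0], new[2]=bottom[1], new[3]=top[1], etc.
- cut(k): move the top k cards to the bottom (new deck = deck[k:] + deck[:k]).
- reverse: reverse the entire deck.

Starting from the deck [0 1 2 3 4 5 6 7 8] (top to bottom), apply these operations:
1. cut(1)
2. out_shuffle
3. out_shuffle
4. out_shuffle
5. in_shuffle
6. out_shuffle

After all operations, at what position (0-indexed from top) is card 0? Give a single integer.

After op 1 (cut(1)): [1 2 3 4 5 6 7 8 0]
After op 2 (out_shuffle): [1 6 2 7 3 8 4 0 5]
After op 3 (out_shuffle): [1 8 6 4 2 0 7 5 3]
After op 4 (out_shuffle): [1 0 8 7 6 5 4 3 2]
After op 5 (in_shuffle): [6 1 5 0 4 8 3 7 2]
After op 6 (out_shuffle): [6 8 1 3 5 7 0 2 4]
Card 0 is at position 6.

Answer: 6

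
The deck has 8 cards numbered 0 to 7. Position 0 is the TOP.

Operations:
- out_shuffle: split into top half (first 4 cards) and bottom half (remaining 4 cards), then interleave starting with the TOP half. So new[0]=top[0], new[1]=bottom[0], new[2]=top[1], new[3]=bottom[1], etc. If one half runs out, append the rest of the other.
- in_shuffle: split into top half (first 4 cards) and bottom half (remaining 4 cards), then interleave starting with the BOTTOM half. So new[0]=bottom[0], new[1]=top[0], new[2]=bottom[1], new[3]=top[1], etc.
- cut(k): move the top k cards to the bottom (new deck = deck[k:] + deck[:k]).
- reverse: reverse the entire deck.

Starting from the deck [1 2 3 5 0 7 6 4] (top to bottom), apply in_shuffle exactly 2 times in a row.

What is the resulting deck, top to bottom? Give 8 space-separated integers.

After op 1 (in_shuffle): [0 1 7 2 6 3 4 5]
After op 2 (in_shuffle): [6 0 3 1 4 7 5 2]

Answer: 6 0 3 1 4 7 5 2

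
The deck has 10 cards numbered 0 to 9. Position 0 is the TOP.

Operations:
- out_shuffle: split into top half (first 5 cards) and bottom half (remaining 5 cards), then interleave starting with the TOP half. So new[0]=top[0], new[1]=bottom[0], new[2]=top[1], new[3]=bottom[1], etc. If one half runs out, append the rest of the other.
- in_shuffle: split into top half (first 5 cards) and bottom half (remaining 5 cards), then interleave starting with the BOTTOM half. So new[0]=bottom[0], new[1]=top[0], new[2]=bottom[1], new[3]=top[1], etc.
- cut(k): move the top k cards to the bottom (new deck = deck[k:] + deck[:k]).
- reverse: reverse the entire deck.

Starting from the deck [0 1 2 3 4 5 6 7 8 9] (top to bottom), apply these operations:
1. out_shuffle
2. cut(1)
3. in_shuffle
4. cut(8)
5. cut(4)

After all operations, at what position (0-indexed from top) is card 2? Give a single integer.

Answer: 5

Derivation:
After op 1 (out_shuffle): [0 5 1 6 2 7 3 8 4 9]
After op 2 (cut(1)): [5 1 6 2 7 3 8 4 9 0]
After op 3 (in_shuffle): [3 5 8 1 4 6 9 2 0 7]
After op 4 (cut(8)): [0 7 3 5 8 1 4 6 9 2]
After op 5 (cut(4)): [8 1 4 6 9 2 0 7 3 5]
Card 2 is at position 5.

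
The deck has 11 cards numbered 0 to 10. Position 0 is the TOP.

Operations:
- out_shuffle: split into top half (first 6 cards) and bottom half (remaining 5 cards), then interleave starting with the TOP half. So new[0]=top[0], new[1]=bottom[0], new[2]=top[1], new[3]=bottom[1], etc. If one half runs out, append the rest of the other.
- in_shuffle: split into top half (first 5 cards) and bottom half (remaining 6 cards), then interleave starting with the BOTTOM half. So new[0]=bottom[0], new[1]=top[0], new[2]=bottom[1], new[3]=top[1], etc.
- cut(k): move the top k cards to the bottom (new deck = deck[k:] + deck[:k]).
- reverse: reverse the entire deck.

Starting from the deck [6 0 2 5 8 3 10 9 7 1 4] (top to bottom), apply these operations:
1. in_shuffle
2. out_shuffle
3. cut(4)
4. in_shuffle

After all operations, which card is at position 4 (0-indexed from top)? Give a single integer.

Answer: 3

Derivation:
After op 1 (in_shuffle): [3 6 10 0 9 2 7 5 1 8 4]
After op 2 (out_shuffle): [3 7 6 5 10 1 0 8 9 4 2]
After op 3 (cut(4)): [10 1 0 8 9 4 2 3 7 6 5]
After op 4 (in_shuffle): [4 10 2 1 3 0 7 8 6 9 5]
Position 4: card 3.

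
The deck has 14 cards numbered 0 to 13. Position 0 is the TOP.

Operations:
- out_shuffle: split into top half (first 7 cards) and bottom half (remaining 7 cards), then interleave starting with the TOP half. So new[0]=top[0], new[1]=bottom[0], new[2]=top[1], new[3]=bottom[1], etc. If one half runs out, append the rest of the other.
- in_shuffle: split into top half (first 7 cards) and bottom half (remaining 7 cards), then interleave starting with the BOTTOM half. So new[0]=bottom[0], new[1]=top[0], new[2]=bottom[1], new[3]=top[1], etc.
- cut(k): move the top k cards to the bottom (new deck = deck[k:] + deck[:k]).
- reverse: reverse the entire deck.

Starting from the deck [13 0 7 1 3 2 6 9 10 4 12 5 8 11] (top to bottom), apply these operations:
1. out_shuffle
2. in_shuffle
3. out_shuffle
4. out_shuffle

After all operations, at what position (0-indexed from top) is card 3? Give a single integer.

Answer: 8

Derivation:
After op 1 (out_shuffle): [13 9 0 10 7 4 1 12 3 5 2 8 6 11]
After op 2 (in_shuffle): [12 13 3 9 5 0 2 10 8 7 6 4 11 1]
After op 3 (out_shuffle): [12 10 13 8 3 7 9 6 5 4 0 11 2 1]
After op 4 (out_shuffle): [12 6 10 5 13 4 8 0 3 11 7 2 9 1]
Card 3 is at position 8.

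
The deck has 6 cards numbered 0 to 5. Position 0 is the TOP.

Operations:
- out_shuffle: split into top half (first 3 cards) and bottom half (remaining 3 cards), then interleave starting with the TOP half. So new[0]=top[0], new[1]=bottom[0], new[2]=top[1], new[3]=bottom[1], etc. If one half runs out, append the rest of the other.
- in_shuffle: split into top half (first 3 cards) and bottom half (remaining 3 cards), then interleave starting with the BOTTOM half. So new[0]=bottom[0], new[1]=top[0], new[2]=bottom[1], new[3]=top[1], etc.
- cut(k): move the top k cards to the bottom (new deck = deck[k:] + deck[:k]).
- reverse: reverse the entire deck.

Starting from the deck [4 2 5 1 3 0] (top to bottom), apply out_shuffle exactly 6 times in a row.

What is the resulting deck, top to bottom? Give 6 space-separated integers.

Answer: 4 3 1 5 2 0

Derivation:
After op 1 (out_shuffle): [4 1 2 3 5 0]
After op 2 (out_shuffle): [4 3 1 5 2 0]
After op 3 (out_shuffle): [4 5 3 2 1 0]
After op 4 (out_shuffle): [4 2 5 1 3 0]
After op 5 (out_shuffle): [4 1 2 3 5 0]
After op 6 (out_shuffle): [4 3 1 5 2 0]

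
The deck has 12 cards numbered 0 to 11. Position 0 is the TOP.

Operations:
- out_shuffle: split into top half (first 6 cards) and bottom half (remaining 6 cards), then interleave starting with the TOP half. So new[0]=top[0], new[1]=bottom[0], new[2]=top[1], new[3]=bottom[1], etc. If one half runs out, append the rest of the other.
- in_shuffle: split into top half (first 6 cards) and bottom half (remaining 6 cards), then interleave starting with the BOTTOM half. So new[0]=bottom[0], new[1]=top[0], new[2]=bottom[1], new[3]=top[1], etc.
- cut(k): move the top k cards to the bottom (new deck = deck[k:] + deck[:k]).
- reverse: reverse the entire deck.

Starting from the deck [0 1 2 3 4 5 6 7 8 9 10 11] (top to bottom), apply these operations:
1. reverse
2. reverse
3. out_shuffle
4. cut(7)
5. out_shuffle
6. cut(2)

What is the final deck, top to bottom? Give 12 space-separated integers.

After op 1 (reverse): [11 10 9 8 7 6 5 4 3 2 1 0]
After op 2 (reverse): [0 1 2 3 4 5 6 7 8 9 10 11]
After op 3 (out_shuffle): [0 6 1 7 2 8 3 9 4 10 5 11]
After op 4 (cut(7)): [9 4 10 5 11 0 6 1 7 2 8 3]
After op 5 (out_shuffle): [9 6 4 1 10 7 5 2 11 8 0 3]
After op 6 (cut(2)): [4 1 10 7 5 2 11 8 0 3 9 6]

Answer: 4 1 10 7 5 2 11 8 0 3 9 6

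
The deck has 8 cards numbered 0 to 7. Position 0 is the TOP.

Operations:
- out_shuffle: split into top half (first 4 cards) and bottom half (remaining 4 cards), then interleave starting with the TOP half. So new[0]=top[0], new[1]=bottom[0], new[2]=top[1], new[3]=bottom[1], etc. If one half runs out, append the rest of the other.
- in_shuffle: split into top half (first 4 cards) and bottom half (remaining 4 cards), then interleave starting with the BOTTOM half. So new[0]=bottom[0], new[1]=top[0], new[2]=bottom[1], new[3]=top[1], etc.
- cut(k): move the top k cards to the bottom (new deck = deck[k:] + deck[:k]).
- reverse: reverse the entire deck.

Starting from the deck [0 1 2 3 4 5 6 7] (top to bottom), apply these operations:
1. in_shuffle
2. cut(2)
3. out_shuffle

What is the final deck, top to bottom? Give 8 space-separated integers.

After op 1 (in_shuffle): [4 0 5 1 6 2 7 3]
After op 2 (cut(2)): [5 1 6 2 7 3 4 0]
After op 3 (out_shuffle): [5 7 1 3 6 4 2 0]

Answer: 5 7 1 3 6 4 2 0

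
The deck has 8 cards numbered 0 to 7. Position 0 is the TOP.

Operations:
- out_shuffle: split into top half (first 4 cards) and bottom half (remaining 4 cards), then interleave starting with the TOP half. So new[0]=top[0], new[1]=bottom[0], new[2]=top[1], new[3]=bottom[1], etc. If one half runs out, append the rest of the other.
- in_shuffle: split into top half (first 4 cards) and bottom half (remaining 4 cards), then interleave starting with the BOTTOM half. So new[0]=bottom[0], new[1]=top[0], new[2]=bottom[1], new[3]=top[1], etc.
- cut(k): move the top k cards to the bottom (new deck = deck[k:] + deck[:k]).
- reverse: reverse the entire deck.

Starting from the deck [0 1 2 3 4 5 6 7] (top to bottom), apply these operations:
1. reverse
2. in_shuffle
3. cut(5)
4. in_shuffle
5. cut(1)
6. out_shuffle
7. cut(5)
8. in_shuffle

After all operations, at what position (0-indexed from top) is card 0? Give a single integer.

Answer: 6

Derivation:
After op 1 (reverse): [7 6 5 4 3 2 1 0]
After op 2 (in_shuffle): [3 7 2 6 1 5 0 4]
After op 3 (cut(5)): [5 0 4 3 7 2 6 1]
After op 4 (in_shuffle): [7 5 2 0 6 4 1 3]
After op 5 (cut(1)): [5 2 0 6 4 1 3 7]
After op 6 (out_shuffle): [5 4 2 1 0 3 6 7]
After op 7 (cut(5)): [3 6 7 5 4 2 1 0]
After op 8 (in_shuffle): [4 3 2 6 1 7 0 5]
Card 0 is at position 6.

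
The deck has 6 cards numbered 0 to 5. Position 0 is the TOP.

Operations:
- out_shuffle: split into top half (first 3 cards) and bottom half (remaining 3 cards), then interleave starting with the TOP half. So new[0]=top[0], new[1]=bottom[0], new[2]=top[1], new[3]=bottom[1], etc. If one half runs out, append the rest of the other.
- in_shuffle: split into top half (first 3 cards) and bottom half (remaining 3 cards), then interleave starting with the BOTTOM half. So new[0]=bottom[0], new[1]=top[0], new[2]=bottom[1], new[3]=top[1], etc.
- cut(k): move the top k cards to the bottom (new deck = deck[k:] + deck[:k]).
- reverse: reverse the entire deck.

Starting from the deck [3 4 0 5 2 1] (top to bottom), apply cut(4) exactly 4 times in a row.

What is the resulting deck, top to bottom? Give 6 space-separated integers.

Answer: 2 1 3 4 0 5

Derivation:
After op 1 (cut(4)): [2 1 3 4 0 5]
After op 2 (cut(4)): [0 5 2 1 3 4]
After op 3 (cut(4)): [3 4 0 5 2 1]
After op 4 (cut(4)): [2 1 3 4 0 5]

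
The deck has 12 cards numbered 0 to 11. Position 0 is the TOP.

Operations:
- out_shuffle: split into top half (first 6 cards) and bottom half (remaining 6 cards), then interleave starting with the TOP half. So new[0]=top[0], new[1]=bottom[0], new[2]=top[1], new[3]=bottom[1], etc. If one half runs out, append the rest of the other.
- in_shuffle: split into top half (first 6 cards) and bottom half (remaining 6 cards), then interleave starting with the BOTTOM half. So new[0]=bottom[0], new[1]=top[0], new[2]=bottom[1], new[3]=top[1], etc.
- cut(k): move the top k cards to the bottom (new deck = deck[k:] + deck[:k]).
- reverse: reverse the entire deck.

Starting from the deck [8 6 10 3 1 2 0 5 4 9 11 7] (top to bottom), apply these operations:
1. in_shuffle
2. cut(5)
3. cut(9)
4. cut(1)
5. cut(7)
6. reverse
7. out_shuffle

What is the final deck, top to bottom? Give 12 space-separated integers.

After op 1 (in_shuffle): [0 8 5 6 4 10 9 3 11 1 7 2]
After op 2 (cut(5)): [10 9 3 11 1 7 2 0 8 5 6 4]
After op 3 (cut(9)): [5 6 4 10 9 3 11 1 7 2 0 8]
After op 4 (cut(1)): [6 4 10 9 3 11 1 7 2 0 8 5]
After op 5 (cut(7)): [7 2 0 8 5 6 4 10 9 3 11 1]
After op 6 (reverse): [1 11 3 9 10 4 6 5 8 0 2 7]
After op 7 (out_shuffle): [1 6 11 5 3 8 9 0 10 2 4 7]

Answer: 1 6 11 5 3 8 9 0 10 2 4 7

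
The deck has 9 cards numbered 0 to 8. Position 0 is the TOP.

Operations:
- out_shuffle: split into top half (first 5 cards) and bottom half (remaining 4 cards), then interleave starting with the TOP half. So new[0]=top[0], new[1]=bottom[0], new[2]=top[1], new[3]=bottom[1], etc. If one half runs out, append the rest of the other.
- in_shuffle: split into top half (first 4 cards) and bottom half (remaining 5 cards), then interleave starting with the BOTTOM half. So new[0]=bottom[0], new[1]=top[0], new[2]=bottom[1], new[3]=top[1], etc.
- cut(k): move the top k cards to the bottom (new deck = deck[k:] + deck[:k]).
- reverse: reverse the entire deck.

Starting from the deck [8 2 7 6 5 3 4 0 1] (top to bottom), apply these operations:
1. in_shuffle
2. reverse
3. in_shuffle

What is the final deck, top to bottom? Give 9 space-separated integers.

After op 1 (in_shuffle): [5 8 3 2 4 7 0 6 1]
After op 2 (reverse): [1 6 0 7 4 2 3 8 5]
After op 3 (in_shuffle): [4 1 2 6 3 0 8 7 5]

Answer: 4 1 2 6 3 0 8 7 5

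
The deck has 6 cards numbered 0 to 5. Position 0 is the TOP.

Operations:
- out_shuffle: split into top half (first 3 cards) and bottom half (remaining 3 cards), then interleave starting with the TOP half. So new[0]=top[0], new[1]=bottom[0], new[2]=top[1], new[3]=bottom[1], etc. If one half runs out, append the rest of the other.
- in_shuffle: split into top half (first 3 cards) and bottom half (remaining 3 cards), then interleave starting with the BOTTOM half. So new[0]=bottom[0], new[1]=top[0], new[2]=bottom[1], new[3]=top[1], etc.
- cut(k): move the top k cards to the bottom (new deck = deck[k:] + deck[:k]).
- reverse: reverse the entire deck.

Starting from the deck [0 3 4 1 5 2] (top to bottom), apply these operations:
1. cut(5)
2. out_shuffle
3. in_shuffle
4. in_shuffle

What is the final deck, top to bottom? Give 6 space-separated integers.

Answer: 4 1 5 2 0 3

Derivation:
After op 1 (cut(5)): [2 0 3 4 1 5]
After op 2 (out_shuffle): [2 4 0 1 3 5]
After op 3 (in_shuffle): [1 2 3 4 5 0]
After op 4 (in_shuffle): [4 1 5 2 0 3]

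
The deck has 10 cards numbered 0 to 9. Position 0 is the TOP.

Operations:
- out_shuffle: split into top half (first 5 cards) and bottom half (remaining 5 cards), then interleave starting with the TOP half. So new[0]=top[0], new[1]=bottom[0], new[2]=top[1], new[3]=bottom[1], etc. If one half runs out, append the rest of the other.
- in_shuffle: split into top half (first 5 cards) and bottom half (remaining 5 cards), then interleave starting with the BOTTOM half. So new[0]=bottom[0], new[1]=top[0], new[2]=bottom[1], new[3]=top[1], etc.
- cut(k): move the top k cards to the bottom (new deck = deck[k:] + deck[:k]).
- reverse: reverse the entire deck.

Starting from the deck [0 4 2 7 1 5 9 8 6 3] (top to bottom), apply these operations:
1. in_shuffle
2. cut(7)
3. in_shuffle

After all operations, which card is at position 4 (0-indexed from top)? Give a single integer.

After op 1 (in_shuffle): [5 0 9 4 8 2 6 7 3 1]
After op 2 (cut(7)): [7 3 1 5 0 9 4 8 2 6]
After op 3 (in_shuffle): [9 7 4 3 8 1 2 5 6 0]
Position 4: card 8.

Answer: 8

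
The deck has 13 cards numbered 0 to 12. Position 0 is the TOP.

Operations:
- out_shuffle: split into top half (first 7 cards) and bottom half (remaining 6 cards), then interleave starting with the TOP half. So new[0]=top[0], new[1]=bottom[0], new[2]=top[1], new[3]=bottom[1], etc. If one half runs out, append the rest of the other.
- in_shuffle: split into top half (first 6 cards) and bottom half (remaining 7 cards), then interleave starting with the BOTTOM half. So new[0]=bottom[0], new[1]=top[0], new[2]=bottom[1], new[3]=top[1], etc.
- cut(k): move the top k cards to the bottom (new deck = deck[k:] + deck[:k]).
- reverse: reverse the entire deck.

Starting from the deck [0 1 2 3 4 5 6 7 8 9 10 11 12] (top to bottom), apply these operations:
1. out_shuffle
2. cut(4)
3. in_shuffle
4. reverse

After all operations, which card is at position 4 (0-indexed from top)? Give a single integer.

Answer: 7

Derivation:
After op 1 (out_shuffle): [0 7 1 8 2 9 3 10 4 11 5 12 6]
After op 2 (cut(4)): [2 9 3 10 4 11 5 12 6 0 7 1 8]
After op 3 (in_shuffle): [5 2 12 9 6 3 0 10 7 4 1 11 8]
After op 4 (reverse): [8 11 1 4 7 10 0 3 6 9 12 2 5]
Position 4: card 7.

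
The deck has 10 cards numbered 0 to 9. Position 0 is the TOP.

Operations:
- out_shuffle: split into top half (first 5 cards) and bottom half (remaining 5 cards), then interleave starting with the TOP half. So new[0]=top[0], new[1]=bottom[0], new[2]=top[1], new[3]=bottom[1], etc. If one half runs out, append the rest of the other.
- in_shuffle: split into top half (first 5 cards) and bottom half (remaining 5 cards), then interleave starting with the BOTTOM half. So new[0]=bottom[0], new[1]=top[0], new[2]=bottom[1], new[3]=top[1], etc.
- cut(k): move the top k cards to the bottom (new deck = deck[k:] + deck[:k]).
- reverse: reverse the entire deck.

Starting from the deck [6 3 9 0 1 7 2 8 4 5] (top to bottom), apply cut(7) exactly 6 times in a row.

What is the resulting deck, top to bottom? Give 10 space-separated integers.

Answer: 9 0 1 7 2 8 4 5 6 3

Derivation:
After op 1 (cut(7)): [8 4 5 6 3 9 0 1 7 2]
After op 2 (cut(7)): [1 7 2 8 4 5 6 3 9 0]
After op 3 (cut(7)): [3 9 0 1 7 2 8 4 5 6]
After op 4 (cut(7)): [4 5 6 3 9 0 1 7 2 8]
After op 5 (cut(7)): [7 2 8 4 5 6 3 9 0 1]
After op 6 (cut(7)): [9 0 1 7 2 8 4 5 6 3]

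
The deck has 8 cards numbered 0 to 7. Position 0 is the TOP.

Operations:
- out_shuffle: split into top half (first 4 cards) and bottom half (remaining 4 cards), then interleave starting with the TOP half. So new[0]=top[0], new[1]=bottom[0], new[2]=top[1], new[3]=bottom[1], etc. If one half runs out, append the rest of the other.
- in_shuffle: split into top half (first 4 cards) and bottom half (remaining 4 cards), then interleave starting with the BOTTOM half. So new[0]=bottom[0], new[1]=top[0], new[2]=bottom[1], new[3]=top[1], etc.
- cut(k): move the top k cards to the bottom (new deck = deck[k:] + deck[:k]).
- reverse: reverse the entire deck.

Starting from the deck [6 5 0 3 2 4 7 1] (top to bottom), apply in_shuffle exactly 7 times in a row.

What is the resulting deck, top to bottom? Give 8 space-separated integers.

After op 1 (in_shuffle): [2 6 4 5 7 0 1 3]
After op 2 (in_shuffle): [7 2 0 6 1 4 3 5]
After op 3 (in_shuffle): [1 7 4 2 3 0 5 6]
After op 4 (in_shuffle): [3 1 0 7 5 4 6 2]
After op 5 (in_shuffle): [5 3 4 1 6 0 2 7]
After op 6 (in_shuffle): [6 5 0 3 2 4 7 1]
After op 7 (in_shuffle): [2 6 4 5 7 0 1 3]

Answer: 2 6 4 5 7 0 1 3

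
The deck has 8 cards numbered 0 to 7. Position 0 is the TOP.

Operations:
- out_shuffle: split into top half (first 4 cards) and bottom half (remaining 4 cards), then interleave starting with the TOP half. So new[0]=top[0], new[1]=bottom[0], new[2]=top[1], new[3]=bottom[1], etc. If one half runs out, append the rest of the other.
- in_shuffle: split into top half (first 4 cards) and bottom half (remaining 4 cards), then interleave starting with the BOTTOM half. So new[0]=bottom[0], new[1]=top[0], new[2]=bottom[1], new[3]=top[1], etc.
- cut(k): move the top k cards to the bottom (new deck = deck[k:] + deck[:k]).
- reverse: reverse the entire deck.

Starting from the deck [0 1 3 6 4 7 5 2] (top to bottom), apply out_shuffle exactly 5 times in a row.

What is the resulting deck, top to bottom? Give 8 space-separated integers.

Answer: 0 3 4 5 1 6 7 2

Derivation:
After op 1 (out_shuffle): [0 4 1 7 3 5 6 2]
After op 2 (out_shuffle): [0 3 4 5 1 6 7 2]
After op 3 (out_shuffle): [0 1 3 6 4 7 5 2]
After op 4 (out_shuffle): [0 4 1 7 3 5 6 2]
After op 5 (out_shuffle): [0 3 4 5 1 6 7 2]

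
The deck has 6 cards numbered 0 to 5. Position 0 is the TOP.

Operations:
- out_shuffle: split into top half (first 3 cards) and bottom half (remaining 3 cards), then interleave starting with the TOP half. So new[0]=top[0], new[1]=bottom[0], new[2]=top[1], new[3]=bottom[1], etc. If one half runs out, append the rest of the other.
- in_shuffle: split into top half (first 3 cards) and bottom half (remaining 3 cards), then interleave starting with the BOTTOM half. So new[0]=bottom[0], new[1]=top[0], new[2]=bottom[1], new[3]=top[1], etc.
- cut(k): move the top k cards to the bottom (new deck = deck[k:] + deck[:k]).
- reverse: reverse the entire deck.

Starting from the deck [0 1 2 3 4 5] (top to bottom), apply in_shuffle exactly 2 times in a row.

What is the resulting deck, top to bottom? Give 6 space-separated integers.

After op 1 (in_shuffle): [3 0 4 1 5 2]
After op 2 (in_shuffle): [1 3 5 0 2 4]

Answer: 1 3 5 0 2 4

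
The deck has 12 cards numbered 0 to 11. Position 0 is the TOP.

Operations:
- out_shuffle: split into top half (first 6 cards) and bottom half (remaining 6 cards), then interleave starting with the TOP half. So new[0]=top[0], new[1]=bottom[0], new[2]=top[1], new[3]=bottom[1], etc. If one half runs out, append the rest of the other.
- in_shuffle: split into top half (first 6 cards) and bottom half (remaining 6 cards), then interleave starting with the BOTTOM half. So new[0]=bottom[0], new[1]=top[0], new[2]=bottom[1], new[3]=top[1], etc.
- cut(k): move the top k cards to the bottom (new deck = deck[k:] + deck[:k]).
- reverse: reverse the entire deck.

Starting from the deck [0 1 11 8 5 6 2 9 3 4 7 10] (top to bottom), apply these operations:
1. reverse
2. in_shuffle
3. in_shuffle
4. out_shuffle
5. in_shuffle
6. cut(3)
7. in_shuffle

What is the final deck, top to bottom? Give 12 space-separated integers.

After op 1 (reverse): [10 7 4 3 9 2 6 5 8 11 1 0]
After op 2 (in_shuffle): [6 10 5 7 8 4 11 3 1 9 0 2]
After op 3 (in_shuffle): [11 6 3 10 1 5 9 7 0 8 2 4]
After op 4 (out_shuffle): [11 9 6 7 3 0 10 8 1 2 5 4]
After op 5 (in_shuffle): [10 11 8 9 1 6 2 7 5 3 4 0]
After op 6 (cut(3)): [9 1 6 2 7 5 3 4 0 10 11 8]
After op 7 (in_shuffle): [3 9 4 1 0 6 10 2 11 7 8 5]

Answer: 3 9 4 1 0 6 10 2 11 7 8 5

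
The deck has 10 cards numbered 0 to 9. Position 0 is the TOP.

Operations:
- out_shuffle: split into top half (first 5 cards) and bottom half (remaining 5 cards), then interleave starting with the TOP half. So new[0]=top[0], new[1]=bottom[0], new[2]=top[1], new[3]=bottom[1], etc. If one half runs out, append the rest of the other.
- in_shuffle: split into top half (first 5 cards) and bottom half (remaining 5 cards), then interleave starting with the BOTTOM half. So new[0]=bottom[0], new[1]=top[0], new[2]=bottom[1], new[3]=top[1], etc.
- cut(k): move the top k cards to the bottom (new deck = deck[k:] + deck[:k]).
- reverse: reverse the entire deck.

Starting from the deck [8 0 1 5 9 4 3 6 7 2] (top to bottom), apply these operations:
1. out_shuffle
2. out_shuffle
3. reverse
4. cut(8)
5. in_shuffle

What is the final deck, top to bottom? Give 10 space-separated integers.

Answer: 3 6 7 8 0 2 5 1 4 9

Derivation:
After op 1 (out_shuffle): [8 4 0 3 1 6 5 7 9 2]
After op 2 (out_shuffle): [8 6 4 5 0 7 3 9 1 2]
After op 3 (reverse): [2 1 9 3 7 0 5 4 6 8]
After op 4 (cut(8)): [6 8 2 1 9 3 7 0 5 4]
After op 5 (in_shuffle): [3 6 7 8 0 2 5 1 4 9]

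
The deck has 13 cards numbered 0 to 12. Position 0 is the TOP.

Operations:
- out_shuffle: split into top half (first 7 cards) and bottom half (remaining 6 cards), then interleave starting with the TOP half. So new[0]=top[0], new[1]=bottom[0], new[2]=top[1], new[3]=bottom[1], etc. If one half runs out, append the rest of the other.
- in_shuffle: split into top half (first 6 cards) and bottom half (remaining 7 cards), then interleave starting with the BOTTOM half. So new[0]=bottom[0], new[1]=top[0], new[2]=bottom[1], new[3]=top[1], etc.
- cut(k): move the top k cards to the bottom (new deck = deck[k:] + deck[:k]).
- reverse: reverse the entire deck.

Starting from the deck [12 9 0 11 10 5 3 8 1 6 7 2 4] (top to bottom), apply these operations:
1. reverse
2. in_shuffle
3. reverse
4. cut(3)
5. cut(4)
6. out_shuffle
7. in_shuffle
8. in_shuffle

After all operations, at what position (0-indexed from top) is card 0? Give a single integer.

After op 1 (reverse): [4 2 7 6 1 8 3 5 10 11 0 9 12]
After op 2 (in_shuffle): [3 4 5 2 10 7 11 6 0 1 9 8 12]
After op 3 (reverse): [12 8 9 1 0 6 11 7 10 2 5 4 3]
After op 4 (cut(3)): [1 0 6 11 7 10 2 5 4 3 12 8 9]
After op 5 (cut(4)): [7 10 2 5 4 3 12 8 9 1 0 6 11]
After op 6 (out_shuffle): [7 8 10 9 2 1 5 0 4 6 3 11 12]
After op 7 (in_shuffle): [5 7 0 8 4 10 6 9 3 2 11 1 12]
After op 8 (in_shuffle): [6 5 9 7 3 0 2 8 11 4 1 10 12]
Card 0 is at position 5.

Answer: 5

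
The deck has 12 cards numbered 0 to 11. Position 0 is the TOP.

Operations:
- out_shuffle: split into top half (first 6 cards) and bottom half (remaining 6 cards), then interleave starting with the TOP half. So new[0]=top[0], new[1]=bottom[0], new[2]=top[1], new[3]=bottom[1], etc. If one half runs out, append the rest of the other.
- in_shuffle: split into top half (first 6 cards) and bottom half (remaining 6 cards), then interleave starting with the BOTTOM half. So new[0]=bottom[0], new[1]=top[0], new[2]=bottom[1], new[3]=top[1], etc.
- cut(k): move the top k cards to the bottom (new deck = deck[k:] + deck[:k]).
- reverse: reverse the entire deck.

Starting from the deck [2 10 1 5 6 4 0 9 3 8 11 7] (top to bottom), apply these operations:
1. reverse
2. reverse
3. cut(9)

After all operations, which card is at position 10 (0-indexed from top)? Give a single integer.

After op 1 (reverse): [7 11 8 3 9 0 4 6 5 1 10 2]
After op 2 (reverse): [2 10 1 5 6 4 0 9 3 8 11 7]
After op 3 (cut(9)): [8 11 7 2 10 1 5 6 4 0 9 3]
Position 10: card 9.

Answer: 9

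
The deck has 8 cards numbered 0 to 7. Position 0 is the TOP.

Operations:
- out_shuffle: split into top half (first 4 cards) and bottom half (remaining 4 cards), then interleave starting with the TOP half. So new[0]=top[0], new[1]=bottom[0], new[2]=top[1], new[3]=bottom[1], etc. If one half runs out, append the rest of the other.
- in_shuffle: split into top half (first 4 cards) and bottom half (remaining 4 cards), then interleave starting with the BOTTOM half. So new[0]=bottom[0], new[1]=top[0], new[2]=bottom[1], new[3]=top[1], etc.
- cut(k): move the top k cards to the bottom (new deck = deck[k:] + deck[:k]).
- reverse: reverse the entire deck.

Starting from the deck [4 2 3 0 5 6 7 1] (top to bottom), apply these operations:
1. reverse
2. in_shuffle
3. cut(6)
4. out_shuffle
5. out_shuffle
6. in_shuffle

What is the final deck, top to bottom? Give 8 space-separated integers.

After op 1 (reverse): [1 7 6 5 0 3 2 4]
After op 2 (in_shuffle): [0 1 3 7 2 6 4 5]
After op 3 (cut(6)): [4 5 0 1 3 7 2 6]
After op 4 (out_shuffle): [4 3 5 7 0 2 1 6]
After op 5 (out_shuffle): [4 0 3 2 5 1 7 6]
After op 6 (in_shuffle): [5 4 1 0 7 3 6 2]

Answer: 5 4 1 0 7 3 6 2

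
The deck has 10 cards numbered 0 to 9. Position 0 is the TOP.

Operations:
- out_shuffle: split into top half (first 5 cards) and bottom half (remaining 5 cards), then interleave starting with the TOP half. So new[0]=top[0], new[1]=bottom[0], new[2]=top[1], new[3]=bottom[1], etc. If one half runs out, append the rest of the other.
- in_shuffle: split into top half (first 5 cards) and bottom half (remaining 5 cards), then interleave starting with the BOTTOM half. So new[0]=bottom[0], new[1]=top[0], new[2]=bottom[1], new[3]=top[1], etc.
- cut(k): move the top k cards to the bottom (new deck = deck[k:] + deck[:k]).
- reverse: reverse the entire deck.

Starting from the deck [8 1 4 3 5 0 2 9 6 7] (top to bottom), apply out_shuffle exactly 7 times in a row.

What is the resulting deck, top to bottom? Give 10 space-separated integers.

After op 1 (out_shuffle): [8 0 1 2 4 9 3 6 5 7]
After op 2 (out_shuffle): [8 9 0 3 1 6 2 5 4 7]
After op 3 (out_shuffle): [8 6 9 2 0 5 3 4 1 7]
After op 4 (out_shuffle): [8 5 6 3 9 4 2 1 0 7]
After op 5 (out_shuffle): [8 4 5 2 6 1 3 0 9 7]
After op 6 (out_shuffle): [8 1 4 3 5 0 2 9 6 7]
After op 7 (out_shuffle): [8 0 1 2 4 9 3 6 5 7]

Answer: 8 0 1 2 4 9 3 6 5 7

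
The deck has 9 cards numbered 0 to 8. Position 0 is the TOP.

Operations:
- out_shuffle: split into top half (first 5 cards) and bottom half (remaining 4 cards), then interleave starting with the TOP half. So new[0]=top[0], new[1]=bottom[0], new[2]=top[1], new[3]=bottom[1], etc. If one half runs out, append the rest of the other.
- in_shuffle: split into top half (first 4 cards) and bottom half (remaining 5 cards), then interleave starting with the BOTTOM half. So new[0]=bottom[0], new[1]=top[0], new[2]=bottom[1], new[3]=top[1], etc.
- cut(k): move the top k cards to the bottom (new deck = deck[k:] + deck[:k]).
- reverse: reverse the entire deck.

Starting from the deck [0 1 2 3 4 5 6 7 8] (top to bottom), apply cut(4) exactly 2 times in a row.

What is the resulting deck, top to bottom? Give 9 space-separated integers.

Answer: 8 0 1 2 3 4 5 6 7

Derivation:
After op 1 (cut(4)): [4 5 6 7 8 0 1 2 3]
After op 2 (cut(4)): [8 0 1 2 3 4 5 6 7]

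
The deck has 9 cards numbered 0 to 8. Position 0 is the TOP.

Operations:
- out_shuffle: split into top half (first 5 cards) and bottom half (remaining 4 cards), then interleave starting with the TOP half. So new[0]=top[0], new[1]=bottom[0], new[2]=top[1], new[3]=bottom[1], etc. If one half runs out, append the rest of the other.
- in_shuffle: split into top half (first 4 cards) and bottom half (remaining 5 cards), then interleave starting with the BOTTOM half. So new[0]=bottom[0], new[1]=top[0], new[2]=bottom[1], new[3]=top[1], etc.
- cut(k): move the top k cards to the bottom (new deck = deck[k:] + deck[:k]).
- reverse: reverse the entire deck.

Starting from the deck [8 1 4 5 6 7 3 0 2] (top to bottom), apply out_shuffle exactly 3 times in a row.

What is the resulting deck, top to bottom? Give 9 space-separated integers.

Answer: 8 2 0 3 7 6 5 4 1

Derivation:
After op 1 (out_shuffle): [8 7 1 3 4 0 5 2 6]
After op 2 (out_shuffle): [8 0 7 5 1 2 3 6 4]
After op 3 (out_shuffle): [8 2 0 3 7 6 5 4 1]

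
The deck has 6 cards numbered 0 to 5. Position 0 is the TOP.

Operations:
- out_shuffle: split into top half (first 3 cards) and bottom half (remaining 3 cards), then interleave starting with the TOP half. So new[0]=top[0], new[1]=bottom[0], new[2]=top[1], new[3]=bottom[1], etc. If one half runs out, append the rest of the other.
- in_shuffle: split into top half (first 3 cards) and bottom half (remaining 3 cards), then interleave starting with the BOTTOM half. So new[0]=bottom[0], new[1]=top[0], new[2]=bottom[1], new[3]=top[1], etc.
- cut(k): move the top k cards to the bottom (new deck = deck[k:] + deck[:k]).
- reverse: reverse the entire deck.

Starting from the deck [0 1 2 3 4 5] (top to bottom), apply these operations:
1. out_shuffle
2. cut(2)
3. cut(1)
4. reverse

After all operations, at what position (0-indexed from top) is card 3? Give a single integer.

Answer: 1

Derivation:
After op 1 (out_shuffle): [0 3 1 4 2 5]
After op 2 (cut(2)): [1 4 2 5 0 3]
After op 3 (cut(1)): [4 2 5 0 3 1]
After op 4 (reverse): [1 3 0 5 2 4]
Card 3 is at position 1.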